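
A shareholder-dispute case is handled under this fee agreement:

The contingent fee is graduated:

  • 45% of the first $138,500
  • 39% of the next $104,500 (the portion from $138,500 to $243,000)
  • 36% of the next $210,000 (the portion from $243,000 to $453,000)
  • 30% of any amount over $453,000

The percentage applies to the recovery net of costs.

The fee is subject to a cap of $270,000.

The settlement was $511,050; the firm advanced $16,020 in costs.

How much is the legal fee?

$191,289.00

Fee base (net of costs): $511,050 − $16,020 = $495,030
First $138,500 at 45% = $62,325.00
Next $104,500 at 39% = $40,755.00
Next $210,000 at 36% = $75,600.00
Remaining $42,030 at 30% = $12,609.00
Fee: $62,325.00 + $40,755.00 + $75,600.00 + $12,609.00 = $191,289.00
$191,289.00 is under the $270,000 cap.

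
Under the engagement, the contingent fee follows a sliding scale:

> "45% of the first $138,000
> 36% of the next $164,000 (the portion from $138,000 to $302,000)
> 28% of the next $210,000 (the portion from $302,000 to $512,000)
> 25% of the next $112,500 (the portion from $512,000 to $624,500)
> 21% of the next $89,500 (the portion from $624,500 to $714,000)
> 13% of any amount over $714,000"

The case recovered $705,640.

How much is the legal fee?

$225,104.40

First $138,000 at 45% = $62,100.00
Next $164,000 at 36% = $59,040.00
Next $210,000 at 28% = $58,800.00
Next $112,500 at 25% = $28,125.00
Remaining $81,140 at 21% = $17,039.40
Fee: $62,100.00 + $59,040.00 + $58,800.00 + $28,125.00 + $17,039.40 = $225,104.40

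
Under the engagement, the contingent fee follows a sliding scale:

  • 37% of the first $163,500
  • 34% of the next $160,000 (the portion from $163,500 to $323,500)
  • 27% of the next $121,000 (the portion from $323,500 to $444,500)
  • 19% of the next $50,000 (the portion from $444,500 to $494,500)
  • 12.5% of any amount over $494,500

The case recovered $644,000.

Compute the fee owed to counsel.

$175,752.50

First $163,500 at 37% = $60,495.00
Next $160,000 at 34% = $54,400.00
Next $121,000 at 27% = $32,670.00
Next $50,000 at 19% = $9,500.00
Remaining $149,500 at 12.5% = $18,687.50
Fee: $60,495.00 + $54,400.00 + $32,670.00 + $9,500.00 + $18,687.50 = $175,752.50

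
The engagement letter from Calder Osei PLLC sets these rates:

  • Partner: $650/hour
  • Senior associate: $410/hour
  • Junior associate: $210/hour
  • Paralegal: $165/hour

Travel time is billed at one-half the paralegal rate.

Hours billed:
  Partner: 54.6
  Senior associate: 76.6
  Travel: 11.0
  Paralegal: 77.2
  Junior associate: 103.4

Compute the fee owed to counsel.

$102,255.50

Partner: 54.6 × $650 = $35,490.00
Senior associate: 76.6 × $410 = $31,406.00
Junior associate: 103.4 × $210 = $21,714.00
Paralegal: 77.2 × $165 = $12,738.00
Subtotal: $35,490.00 + $31,406.00 + $21,714.00 + $12,738.00 = $101,348.00
Travel: 11.0 × ($165 ÷ 2) = 11.0 × $82.50 = $907.50
Total: $101,348.00 + $907.50 = $102,255.50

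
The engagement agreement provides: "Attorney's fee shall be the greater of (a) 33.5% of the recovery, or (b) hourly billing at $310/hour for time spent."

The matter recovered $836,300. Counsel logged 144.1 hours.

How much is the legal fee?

(a) 33.5% of $836,300 = $280,160.50
(b) 144.1 × $310 = $44,671.00
The greater is (a): $280,160.50.

$280,160.50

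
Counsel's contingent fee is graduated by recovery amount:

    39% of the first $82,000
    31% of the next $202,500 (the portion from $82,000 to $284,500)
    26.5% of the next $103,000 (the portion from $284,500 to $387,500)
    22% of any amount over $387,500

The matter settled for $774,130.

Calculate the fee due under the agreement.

First $82,000 at 39% = $31,980.00
Next $202,500 at 31% = $62,775.00
Next $103,000 at 26.5% = $27,295.00
Remaining $386,630 at 22% = $85,058.60
Fee: $31,980.00 + $62,775.00 + $27,295.00 + $85,058.60 = $207,108.60

$207,108.60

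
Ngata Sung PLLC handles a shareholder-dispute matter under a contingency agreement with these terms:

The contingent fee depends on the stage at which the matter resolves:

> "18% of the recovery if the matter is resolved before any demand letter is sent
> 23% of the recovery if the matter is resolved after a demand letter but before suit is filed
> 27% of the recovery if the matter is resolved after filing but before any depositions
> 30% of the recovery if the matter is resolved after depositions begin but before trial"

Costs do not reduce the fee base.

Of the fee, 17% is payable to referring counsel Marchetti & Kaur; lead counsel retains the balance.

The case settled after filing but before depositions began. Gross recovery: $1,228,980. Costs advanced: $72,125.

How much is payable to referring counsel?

Fee base is the gross recovery, $1,228,980; costs are reimbursed separately.
The matter settled after filing but before depositions began, so the 27% rate applies.
$1,228,980 × 27% = $331,824.60
Referral share: 17% of $331,824.60 = $56,410.18; lead counsel retains $331,824.60 − $56,410.18 = $275,414.42.

$56,410.18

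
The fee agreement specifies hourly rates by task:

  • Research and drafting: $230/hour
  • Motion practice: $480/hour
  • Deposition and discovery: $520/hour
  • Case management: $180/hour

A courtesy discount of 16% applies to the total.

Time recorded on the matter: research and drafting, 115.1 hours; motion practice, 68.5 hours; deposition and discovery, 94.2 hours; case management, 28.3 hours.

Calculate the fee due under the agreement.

$95,282.04

Research and drafting: 115.1 × $230 = $26,473.00
Motion practice: 68.5 × $480 = $32,880.00
Deposition and discovery: 94.2 × $520 = $48,984.00
Case management: 28.3 × $180 = $5,094.00
Subtotal: $113,431.00
Less 16% discount: −$18,148.96
Total: $113,431.00 − $18,148.96 = $95,282.04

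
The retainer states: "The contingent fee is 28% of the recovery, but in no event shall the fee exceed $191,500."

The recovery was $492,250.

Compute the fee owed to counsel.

28% of $492,250 = $137,830.00
That is under the $191,500 cap.

$137,830.00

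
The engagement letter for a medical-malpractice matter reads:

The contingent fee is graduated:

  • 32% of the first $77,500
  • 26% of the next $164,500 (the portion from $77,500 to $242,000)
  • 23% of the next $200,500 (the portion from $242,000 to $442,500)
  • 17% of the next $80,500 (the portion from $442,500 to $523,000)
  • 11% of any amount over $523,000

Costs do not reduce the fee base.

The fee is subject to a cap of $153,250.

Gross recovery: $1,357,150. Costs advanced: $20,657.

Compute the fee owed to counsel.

Fee base is the gross recovery, $1,357,150; costs are reimbursed separately.
First $77,500 at 32% = $24,800.00
Next $164,500 at 26% = $42,770.00
Next $200,500 at 23% = $46,115.00
Next $80,500 at 17% = $13,685.00
Remaining $834,150 at 11% = $91,756.50
Fee: $24,800.00 + $42,770.00 + $46,115.00 + $13,685.00 + $91,756.50 = $219,126.50
$219,126.50 exceeds the $153,250 cap, so the fee is capped at $153,250.00.

$153,250.00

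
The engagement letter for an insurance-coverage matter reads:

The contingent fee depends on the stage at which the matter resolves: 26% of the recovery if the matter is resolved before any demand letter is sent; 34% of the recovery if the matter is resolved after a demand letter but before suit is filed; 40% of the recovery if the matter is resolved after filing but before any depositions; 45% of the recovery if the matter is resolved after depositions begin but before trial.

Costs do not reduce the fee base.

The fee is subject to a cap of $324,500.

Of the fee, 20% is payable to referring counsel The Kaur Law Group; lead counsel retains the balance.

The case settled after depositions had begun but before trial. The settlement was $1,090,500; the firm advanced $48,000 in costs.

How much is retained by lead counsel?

$259,600.00

Fee base is the gross recovery, $1,090,500; costs are reimbursed separately.
The matter settled after depositions had begun but before trial, so the 45% rate applies.
$1,090,500 × 45% = $490,725.00
$490,725.00 exceeds the $324,500 cap, so the fee is capped at $324,500.00.
Referral share: 20% of $324,500.00 = $64,900.00; lead counsel retains $324,500.00 − $64,900.00 = $259,600.00.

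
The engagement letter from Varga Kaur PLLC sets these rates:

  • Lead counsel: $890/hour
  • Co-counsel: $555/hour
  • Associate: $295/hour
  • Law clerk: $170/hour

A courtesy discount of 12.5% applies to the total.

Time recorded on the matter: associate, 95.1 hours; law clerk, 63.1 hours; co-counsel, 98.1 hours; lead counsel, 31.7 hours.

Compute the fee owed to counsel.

Lead counsel: 31.7 × $890 = $28,213.00
Co-counsel: 98.1 × $555 = $54,445.50
Associate: 95.1 × $295 = $28,054.50
Law clerk: 63.1 × $170 = $10,727.00
Subtotal: $121,440.00
Less 12.5% discount: −$15,180.00
Total: $121,440.00 − $15,180.00 = $106,260.00

$106,260.00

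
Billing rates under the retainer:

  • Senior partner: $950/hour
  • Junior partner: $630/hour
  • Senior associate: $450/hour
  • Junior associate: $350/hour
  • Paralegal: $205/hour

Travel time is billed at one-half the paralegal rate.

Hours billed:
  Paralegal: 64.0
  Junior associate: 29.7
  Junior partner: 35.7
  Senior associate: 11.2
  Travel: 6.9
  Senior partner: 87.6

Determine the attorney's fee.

$134,973.25

Senior partner: 87.6 × $950 = $83,220.00
Junior partner: 35.7 × $630 = $22,491.00
Senior associate: 11.2 × $450 = $5,040.00
Junior associate: 29.7 × $350 = $10,395.00
Paralegal: 64.0 × $205 = $13,120.00
Subtotal: $83,220.00 + $22,491.00 + $5,040.00 + $10,395.00 + $13,120.00 = $134,266.00
Travel: 6.9 × ($205 ÷ 2) = 6.9 × $102.50 = $707.25
Total: $134,266.00 + $707.25 = $134,973.25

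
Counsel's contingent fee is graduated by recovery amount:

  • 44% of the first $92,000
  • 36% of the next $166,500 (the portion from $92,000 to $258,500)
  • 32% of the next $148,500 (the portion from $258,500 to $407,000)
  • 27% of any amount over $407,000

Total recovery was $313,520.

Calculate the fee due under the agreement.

$118,026.40

First $92,000 at 44% = $40,480.00
Next $166,500 at 36% = $59,940.00
Remaining $55,020 at 32% = $17,606.40
Fee: $40,480.00 + $59,940.00 + $17,606.40 = $118,026.40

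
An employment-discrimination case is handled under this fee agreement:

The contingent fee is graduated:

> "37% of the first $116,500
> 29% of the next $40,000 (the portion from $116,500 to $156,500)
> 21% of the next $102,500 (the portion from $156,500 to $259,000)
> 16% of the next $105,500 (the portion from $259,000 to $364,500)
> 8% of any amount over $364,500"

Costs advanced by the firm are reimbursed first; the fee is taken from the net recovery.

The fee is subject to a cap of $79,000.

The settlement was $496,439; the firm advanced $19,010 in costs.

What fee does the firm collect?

Fee base (net of costs): $496,439 − $19,010 = $477,429
First $116,500 at 37% = $43,105.00
Next $40,000 at 29% = $11,600.00
Next $102,500 at 21% = $21,525.00
Next $105,500 at 16% = $16,880.00
Remaining $112,929 at 8% = $9,034.32
Fee: $43,105.00 + $11,600.00 + $21,525.00 + $16,880.00 + $9,034.32 = $102,144.32
$102,144.32 exceeds the $79,000 cap, so the fee is capped at $79,000.00.

$79,000.00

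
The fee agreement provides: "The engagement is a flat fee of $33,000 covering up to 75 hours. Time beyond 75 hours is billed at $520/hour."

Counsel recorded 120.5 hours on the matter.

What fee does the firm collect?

$56,660.00

Flat fee: $33,000.00
Excess hours: 120.5 − 75 = 45.5
Overrun: 45.5 × $520 = $23,660.00
Total: $33,000.00 + $23,660.00 = $56,660.00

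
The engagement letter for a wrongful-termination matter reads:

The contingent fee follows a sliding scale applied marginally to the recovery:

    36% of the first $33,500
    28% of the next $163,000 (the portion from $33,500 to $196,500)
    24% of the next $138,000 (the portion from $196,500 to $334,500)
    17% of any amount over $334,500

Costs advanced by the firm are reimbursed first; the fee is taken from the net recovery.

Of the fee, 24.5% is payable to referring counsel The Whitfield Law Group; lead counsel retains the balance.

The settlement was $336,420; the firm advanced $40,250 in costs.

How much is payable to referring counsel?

$19,997.10

Fee base (net of costs): $336,420 − $40,250 = $296,170
First $33,500 at 36% = $12,060.00
Next $163,000 at 28% = $45,640.00
Remaining $99,670 at 24% = $23,920.80
Fee: $12,060.00 + $45,640.00 + $23,920.80 = $81,620.80
Referral share: 24.5% of $81,620.80 = $19,997.10; lead counsel retains $81,620.80 − $19,997.10 = $61,623.70.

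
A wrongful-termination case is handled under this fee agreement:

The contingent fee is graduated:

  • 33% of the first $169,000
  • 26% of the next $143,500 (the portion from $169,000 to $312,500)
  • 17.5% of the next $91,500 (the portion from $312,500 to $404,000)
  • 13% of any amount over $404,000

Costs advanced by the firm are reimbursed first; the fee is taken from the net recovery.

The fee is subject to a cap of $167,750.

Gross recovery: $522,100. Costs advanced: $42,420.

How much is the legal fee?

Fee base (net of costs): $522,100 − $42,420 = $479,680
First $169,000 at 33% = $55,770.00
Next $143,500 at 26% = $37,310.00
Next $91,500 at 17.5% = $16,012.50
Remaining $75,680 at 13% = $9,838.40
Fee: $55,770.00 + $37,310.00 + $16,012.50 + $9,838.40 = $118,930.90
$118,930.90 is under the $167,750 cap.

$118,930.90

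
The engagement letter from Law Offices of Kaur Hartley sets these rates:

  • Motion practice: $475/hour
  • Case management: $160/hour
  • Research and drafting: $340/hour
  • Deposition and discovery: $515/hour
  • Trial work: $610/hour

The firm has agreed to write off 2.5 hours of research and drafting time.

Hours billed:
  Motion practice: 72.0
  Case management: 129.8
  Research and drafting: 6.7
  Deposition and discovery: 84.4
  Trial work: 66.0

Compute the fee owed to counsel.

$140,122.00

Motion practice: 72.0 × $475 = $34,200.00
Case management: 129.8 × $160 = $20,768.00
Research and drafting: 6.7 × $340 = $2,278.00
Deposition and discovery: 84.4 × $515 = $43,466.00
Trial work: 66.0 × $610 = $40,260.00
Subtotal: $140,972.00
Write-off: 2.5 × $340 = $850.00
Total: $140,972.00 − $850.00 = $140,122.00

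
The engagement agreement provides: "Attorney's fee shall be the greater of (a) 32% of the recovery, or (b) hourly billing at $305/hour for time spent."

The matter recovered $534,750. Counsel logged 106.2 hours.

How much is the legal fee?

(a) 32% of $534,750 = $171,120.00
(b) 106.2 × $305 = $32,391.00
The greater is (a): $171,120.00.

$171,120.00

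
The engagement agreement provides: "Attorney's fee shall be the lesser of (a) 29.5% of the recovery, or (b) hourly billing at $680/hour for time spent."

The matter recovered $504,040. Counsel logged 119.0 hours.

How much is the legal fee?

$80,920.00

(a) 29.5% of $504,040 = $148,691.80
(b) 119.0 × $680 = $80,920.00
The lesser is (b): $80,920.00.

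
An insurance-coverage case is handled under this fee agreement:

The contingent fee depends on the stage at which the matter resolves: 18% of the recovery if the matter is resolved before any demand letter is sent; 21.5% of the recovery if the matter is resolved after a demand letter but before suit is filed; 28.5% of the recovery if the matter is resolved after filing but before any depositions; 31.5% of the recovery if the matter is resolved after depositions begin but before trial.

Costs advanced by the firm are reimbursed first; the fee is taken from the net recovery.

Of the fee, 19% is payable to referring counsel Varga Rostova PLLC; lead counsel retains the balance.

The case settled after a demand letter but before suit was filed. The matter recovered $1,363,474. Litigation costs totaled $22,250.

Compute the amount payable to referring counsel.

$54,789.00

Fee base (net of costs): $1,363,474 − $22,250 = $1,341,224
The matter settled after a demand letter but before suit was filed, so the 21.5% rate applies.
$1,341,224 × 21.5% = $288,363.16
Referral share: 19% of $288,363.16 = $54,789.00; lead counsel retains $288,363.16 − $54,789.00 = $233,574.16.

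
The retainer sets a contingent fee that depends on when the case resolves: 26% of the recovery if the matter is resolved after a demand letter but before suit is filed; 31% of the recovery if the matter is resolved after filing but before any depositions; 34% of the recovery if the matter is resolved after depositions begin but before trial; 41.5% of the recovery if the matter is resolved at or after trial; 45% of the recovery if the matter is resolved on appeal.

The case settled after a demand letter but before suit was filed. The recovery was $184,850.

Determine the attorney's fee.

The matter settled after a demand letter but before suit was filed, so the 26% rate applies.
$184,850 × 26% = $48,061.00

$48,061.00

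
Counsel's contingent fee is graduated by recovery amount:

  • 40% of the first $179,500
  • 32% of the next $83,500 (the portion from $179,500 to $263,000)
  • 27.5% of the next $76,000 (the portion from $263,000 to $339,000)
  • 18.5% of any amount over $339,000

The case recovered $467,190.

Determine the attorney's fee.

First $179,500 at 40% = $71,800.00
Next $83,500 at 32% = $26,720.00
Next $76,000 at 27.5% = $20,900.00
Remaining $128,190 at 18.5% = $23,715.15
Fee: $71,800.00 + $26,720.00 + $20,900.00 + $23,715.15 = $143,135.15

$143,135.15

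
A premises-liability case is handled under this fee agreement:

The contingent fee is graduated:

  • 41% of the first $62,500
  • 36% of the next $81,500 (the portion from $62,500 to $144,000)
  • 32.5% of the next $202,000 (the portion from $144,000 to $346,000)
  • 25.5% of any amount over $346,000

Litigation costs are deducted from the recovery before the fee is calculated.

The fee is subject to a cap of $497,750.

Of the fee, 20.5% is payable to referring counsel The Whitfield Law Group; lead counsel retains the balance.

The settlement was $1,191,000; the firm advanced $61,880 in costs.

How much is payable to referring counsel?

$65,663.67

Fee base (net of costs): $1,191,000 − $61,880 = $1,129,120
First $62,500 at 41% = $25,625.00
Next $81,500 at 36% = $29,340.00
Next $202,000 at 32.5% = $65,650.00
Remaining $783,120 at 25.5% = $199,695.60
Fee: $25,625.00 + $29,340.00 + $65,650.00 + $199,695.60 = $320,310.60
$320,310.60 is under the $497,750 cap.
Referral share: 20.5% of $320,310.60 = $65,663.67; lead counsel retains $320,310.60 − $65,663.67 = $254,646.93.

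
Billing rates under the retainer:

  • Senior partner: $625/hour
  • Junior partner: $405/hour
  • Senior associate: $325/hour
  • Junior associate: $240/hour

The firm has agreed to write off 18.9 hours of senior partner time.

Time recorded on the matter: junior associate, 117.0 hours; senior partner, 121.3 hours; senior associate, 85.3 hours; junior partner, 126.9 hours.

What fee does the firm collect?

$171,197.00

Senior partner: 121.3 × $625 = $75,812.50
Junior partner: 126.9 × $405 = $51,394.50
Senior associate: 85.3 × $325 = $27,722.50
Junior associate: 117.0 × $240 = $28,080.00
Subtotal: $183,009.50
Write-off: 18.9 × $625 = $11,812.50
Total: $183,009.50 − $11,812.50 = $171,197.00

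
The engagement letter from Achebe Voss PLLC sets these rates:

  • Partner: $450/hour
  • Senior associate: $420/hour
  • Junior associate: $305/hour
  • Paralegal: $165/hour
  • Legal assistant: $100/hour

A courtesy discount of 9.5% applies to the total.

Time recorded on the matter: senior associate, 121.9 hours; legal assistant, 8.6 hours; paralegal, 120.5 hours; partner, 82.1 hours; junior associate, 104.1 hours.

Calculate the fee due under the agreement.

Partner: 82.1 × $450 = $36,945.00
Senior associate: 121.9 × $420 = $51,198.00
Junior associate: 104.1 × $305 = $31,750.50
Paralegal: 120.5 × $165 = $19,882.50
Legal assistant: 8.6 × $100 = $860.00
Subtotal: $140,636.00
Less 9.5% discount: −$13,360.42
Total: $140,636.00 − $13,360.42 = $127,275.58

$127,275.58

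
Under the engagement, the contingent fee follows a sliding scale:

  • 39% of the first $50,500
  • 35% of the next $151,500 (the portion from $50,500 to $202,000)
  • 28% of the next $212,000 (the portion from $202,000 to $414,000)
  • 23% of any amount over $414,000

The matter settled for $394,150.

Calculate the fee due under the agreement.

First $50,500 at 39% = $19,695.00
Next $151,500 at 35% = $53,025.00
Remaining $192,150 at 28% = $53,802.00
Fee: $19,695.00 + $53,025.00 + $53,802.00 = $126,522.00

$126,522.00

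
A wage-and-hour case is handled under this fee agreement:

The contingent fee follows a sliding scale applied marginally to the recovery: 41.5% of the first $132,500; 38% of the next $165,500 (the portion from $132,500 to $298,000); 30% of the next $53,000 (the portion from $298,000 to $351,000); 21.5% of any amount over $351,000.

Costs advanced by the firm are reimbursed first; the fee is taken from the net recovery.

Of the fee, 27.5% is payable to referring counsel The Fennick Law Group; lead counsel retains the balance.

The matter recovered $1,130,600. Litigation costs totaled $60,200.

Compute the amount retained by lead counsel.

Fee base (net of costs): $1,130,600 − $60,200 = $1,070,400
First $132,500 at 41.5% = $54,987.50
Next $165,500 at 38% = $62,890.00
Next $53,000 at 30% = $15,900.00
Remaining $719,400 at 21.5% = $154,671.00
Fee: $54,987.50 + $62,890.00 + $15,900.00 + $154,671.00 = $288,448.50
Referral share: 27.5% of $288,448.50 = $79,323.34; lead counsel retains $288,448.50 − $79,323.34 = $209,125.16.

$209,125.16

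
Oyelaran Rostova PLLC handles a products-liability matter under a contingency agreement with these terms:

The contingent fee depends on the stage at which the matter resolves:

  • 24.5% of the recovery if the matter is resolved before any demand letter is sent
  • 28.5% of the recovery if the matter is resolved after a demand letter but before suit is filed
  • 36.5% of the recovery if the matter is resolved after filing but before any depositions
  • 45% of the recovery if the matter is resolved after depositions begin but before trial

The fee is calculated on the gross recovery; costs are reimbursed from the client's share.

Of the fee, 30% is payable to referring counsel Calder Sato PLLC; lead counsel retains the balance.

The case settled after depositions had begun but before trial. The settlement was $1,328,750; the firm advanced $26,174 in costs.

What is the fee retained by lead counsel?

$418,556.25

Fee base is the gross recovery, $1,328,750; costs are reimbursed separately.
The matter settled after depositions had begun but before trial, so the 45% rate applies.
$1,328,750 × 45% = $597,937.50
Referral share: 30% of $597,937.50 = $179,381.25; lead counsel retains $597,937.50 − $179,381.25 = $418,556.25.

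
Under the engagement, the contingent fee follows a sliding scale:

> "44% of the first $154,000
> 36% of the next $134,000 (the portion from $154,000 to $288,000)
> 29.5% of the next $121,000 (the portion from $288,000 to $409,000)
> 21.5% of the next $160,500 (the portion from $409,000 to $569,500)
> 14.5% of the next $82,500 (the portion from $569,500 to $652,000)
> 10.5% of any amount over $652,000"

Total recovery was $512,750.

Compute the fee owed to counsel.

First $154,000 at 44% = $67,760.00
Next $134,000 at 36% = $48,240.00
Next $121,000 at 29.5% = $35,695.00
Remaining $103,750 at 21.5% = $22,306.25
Fee: $67,760.00 + $48,240.00 + $35,695.00 + $22,306.25 = $174,001.25

$174,001.25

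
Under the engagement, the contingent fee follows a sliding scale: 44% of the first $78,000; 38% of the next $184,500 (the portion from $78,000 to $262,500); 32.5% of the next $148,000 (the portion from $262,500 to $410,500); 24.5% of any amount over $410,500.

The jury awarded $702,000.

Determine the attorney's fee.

$223,947.50

First $78,000 at 44% = $34,320.00
Next $184,500 at 38% = $70,110.00
Next $148,000 at 32.5% = $48,100.00
Remaining $291,500 at 24.5% = $71,417.50
Fee: $34,320.00 + $70,110.00 + $48,100.00 + $71,417.50 = $223,947.50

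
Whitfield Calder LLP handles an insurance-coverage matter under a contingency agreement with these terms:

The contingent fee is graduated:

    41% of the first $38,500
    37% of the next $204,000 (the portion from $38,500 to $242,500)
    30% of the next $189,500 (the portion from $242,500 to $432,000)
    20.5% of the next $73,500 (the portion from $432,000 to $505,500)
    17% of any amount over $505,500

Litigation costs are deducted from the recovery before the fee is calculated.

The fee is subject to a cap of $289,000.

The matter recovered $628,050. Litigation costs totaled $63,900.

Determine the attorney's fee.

$173,153.00

Fee base (net of costs): $628,050 − $63,900 = $564,150
First $38,500 at 41% = $15,785.00
Next $204,000 at 37% = $75,480.00
Next $189,500 at 30% = $56,850.00
Next $73,500 at 20.5% = $15,067.50
Remaining $58,650 at 17% = $9,970.50
Fee: $15,785.00 + $75,480.00 + $56,850.00 + $15,067.50 + $9,970.50 = $173,153.00
$173,153.00 is under the $289,000 cap.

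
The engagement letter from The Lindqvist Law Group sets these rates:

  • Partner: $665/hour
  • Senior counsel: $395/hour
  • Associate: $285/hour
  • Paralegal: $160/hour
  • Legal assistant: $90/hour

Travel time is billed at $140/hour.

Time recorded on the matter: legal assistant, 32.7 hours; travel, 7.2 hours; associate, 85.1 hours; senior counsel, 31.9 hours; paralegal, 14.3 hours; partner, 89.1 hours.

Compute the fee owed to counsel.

Partner: 89.1 × $665 = $59,251.50
Senior counsel: 31.9 × $395 = $12,600.50
Associate: 85.1 × $285 = $24,253.50
Paralegal: 14.3 × $160 = $2,288.00
Legal assistant: 32.7 × $90 = $2,943.00
Subtotal: $59,251.50 + $12,600.50 + $24,253.50 + $2,288.00 + $2,943.00 = $101,336.50
Travel: 7.2 × $140 = $1,008.00
Total: $101,336.50 + $1,008.00 = $102,344.50

$102,344.50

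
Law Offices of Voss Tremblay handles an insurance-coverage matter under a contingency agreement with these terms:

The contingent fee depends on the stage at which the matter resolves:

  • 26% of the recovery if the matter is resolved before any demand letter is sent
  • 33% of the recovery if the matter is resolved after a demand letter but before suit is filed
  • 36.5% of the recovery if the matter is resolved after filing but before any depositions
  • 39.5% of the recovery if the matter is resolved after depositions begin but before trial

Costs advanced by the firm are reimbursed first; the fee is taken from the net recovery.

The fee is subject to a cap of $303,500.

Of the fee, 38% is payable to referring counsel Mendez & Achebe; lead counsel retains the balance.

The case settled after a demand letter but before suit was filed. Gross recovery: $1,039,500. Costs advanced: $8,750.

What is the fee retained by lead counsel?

$188,170.00

Fee base (net of costs): $1,039,500 − $8,750 = $1,030,750
The matter settled after a demand letter but before suit was filed, so the 33% rate applies.
$1,030,750 × 33% = $340,147.50
$340,147.50 exceeds the $303,500 cap, so the fee is capped at $303,500.00.
Referral share: 38% of $303,500.00 = $115,330.00; lead counsel retains $303,500.00 − $115,330.00 = $188,170.00.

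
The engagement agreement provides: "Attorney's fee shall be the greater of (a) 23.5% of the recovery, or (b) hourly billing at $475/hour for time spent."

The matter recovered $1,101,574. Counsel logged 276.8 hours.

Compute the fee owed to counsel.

$258,869.89

(a) 23.5% of $1,101,574 = $258,869.89
(b) 276.8 × $475 = $131,480.00
The greater is (a): $258,869.89.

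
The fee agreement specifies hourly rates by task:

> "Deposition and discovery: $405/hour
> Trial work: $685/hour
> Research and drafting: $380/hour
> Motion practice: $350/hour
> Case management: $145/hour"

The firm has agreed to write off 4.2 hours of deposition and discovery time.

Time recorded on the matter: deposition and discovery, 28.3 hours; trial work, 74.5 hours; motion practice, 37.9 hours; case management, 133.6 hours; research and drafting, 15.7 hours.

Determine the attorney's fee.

$99,396.00

Deposition and discovery: 28.3 × $405 = $11,461.50
Trial work: 74.5 × $685 = $51,032.50
Research and drafting: 15.7 × $380 = $5,966.00
Motion practice: 37.9 × $350 = $13,265.00
Case management: 133.6 × $145 = $19,372.00
Subtotal: $101,097.00
Write-off: 4.2 × $405 = $1,701.00
Total: $101,097.00 − $1,701.00 = $99,396.00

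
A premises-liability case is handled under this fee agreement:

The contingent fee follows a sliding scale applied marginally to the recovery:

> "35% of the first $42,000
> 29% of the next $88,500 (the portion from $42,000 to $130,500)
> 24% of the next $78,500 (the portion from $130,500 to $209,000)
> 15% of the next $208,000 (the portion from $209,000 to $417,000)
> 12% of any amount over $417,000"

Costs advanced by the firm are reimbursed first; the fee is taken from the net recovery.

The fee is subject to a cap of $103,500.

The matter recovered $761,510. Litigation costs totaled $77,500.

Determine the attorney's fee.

Fee base (net of costs): $761,510 − $77,500 = $684,010
First $42,000 at 35% = $14,700.00
Next $88,500 at 29% = $25,665.00
Next $78,500 at 24% = $18,840.00
Next $208,000 at 15% = $31,200.00
Remaining $267,010 at 12% = $32,041.20
Fee: $14,700.00 + $25,665.00 + $18,840.00 + $31,200.00 + $32,041.20 = $122,446.20
$122,446.20 exceeds the $103,500 cap, so the fee is capped at $103,500.00.

$103,500.00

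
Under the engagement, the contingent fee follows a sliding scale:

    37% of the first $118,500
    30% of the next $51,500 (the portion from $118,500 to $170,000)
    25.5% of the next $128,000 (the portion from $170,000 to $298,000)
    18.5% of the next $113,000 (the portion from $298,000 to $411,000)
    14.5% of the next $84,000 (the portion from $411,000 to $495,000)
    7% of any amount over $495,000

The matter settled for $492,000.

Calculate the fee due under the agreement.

First $118,500 at 37% = $43,845.00
Next $51,500 at 30% = $15,450.00
Next $128,000 at 25.5% = $32,640.00
Next $113,000 at 18.5% = $20,905.00
Remaining $81,000 at 14.5% = $11,745.00
Fee: $43,845.00 + $15,450.00 + $32,640.00 + $20,905.00 + $11,745.00 = $124,585.00

$124,585.00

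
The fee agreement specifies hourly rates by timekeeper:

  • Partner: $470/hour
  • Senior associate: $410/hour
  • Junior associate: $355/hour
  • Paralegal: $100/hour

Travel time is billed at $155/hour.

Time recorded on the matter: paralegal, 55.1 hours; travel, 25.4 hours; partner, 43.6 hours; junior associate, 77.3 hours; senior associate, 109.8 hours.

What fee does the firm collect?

Partner: 43.6 × $470 = $20,492.00
Senior associate: 109.8 × $410 = $45,018.00
Junior associate: 77.3 × $355 = $27,441.50
Paralegal: 55.1 × $100 = $5,510.00
Subtotal: $20,492.00 + $45,018.00 + $27,441.50 + $5,510.00 = $98,461.50
Travel: 25.4 × $155 = $3,937.00
Total: $98,461.50 + $3,937.00 = $102,398.50

$102,398.50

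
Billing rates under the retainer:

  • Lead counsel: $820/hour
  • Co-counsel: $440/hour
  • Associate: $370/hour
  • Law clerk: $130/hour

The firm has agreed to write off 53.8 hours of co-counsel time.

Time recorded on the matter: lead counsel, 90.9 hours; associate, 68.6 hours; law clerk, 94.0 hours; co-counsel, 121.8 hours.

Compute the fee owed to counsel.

Lead counsel: 90.9 × $820 = $74,538.00
Co-counsel: 121.8 × $440 = $53,592.00
Associate: 68.6 × $370 = $25,382.00
Law clerk: 94.0 × $130 = $12,220.00
Subtotal: $165,732.00
Write-off: 53.8 × $440 = $23,672.00
Total: $165,732.00 − $23,672.00 = $142,060.00

$142,060.00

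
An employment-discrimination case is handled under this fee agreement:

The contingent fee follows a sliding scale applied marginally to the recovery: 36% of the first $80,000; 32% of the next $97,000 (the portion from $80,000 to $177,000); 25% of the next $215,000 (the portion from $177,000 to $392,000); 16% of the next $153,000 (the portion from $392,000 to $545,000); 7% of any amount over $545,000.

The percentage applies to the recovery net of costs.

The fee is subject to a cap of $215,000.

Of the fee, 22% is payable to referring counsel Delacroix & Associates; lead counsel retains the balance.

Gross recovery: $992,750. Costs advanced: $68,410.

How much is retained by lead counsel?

$128,406.56

Fee base (net of costs): $992,750 − $68,410 = $924,340
First $80,000 at 36% = $28,800.00
Next $97,000 at 32% = $31,040.00
Next $215,000 at 25% = $53,750.00
Next $153,000 at 16% = $24,480.00
Remaining $379,340 at 7% = $26,553.80
Fee: $28,800.00 + $31,040.00 + $53,750.00 + $24,480.00 + $26,553.80 = $164,623.80
$164,623.80 is under the $215,000 cap.
Referral share: 22% of $164,623.80 = $36,217.24; lead counsel retains $164,623.80 − $36,217.24 = $128,406.56.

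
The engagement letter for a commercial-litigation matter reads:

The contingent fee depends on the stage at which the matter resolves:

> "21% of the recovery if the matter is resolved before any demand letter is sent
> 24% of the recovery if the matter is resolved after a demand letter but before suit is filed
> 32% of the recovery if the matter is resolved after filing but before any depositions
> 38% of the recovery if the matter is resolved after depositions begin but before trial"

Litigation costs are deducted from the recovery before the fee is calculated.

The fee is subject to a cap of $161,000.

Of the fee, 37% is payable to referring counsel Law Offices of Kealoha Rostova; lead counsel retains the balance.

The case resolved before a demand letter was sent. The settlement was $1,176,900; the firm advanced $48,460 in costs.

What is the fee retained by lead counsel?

Fee base (net of costs): $1,176,900 − $48,460 = $1,128,440
The matter resolved before a demand letter was sent, so the 21% rate applies.
$1,128,440 × 21% = $236,972.40
$236,972.40 exceeds the $161,000 cap, so the fee is capped at $161,000.00.
Referral share: 37% of $161,000.00 = $59,570.00; lead counsel retains $161,000.00 − $59,570.00 = $101,430.00.

$101,430.00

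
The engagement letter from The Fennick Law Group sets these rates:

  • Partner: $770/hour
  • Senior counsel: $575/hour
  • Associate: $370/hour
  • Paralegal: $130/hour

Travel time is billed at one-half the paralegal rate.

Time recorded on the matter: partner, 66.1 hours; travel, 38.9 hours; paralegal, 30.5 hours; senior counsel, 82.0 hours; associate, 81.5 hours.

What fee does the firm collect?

$134,695.50

Partner: 66.1 × $770 = $50,897.00
Senior counsel: 82.0 × $575 = $47,150.00
Associate: 81.5 × $370 = $30,155.00
Paralegal: 30.5 × $130 = $3,965.00
Subtotal: $50,897.00 + $47,150.00 + $30,155.00 + $3,965.00 = $132,167.00
Travel: 38.9 × ($130 ÷ 2) = 38.9 × $65.00 = $2,528.50
Total: $132,167.00 + $2,528.50 = $134,695.50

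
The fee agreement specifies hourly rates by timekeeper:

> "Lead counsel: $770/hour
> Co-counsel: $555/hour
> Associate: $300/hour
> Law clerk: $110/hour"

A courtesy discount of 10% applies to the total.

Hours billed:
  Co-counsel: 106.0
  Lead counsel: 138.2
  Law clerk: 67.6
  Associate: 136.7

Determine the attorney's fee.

Lead counsel: 138.2 × $770 = $106,414.00
Co-counsel: 106.0 × $555 = $58,830.00
Associate: 136.7 × $300 = $41,010.00
Law clerk: 67.6 × $110 = $7,436.00
Subtotal: $213,690.00
Less 10% discount: −$21,369.00
Total: $213,690.00 − $21,369.00 = $192,321.00

$192,321.00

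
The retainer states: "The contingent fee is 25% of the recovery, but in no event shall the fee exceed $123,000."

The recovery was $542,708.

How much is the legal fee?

25% of $542,708 = $135,677.00
That exceeds the $123,000 cap, so the fee is capped at $123,000.

$123,000.00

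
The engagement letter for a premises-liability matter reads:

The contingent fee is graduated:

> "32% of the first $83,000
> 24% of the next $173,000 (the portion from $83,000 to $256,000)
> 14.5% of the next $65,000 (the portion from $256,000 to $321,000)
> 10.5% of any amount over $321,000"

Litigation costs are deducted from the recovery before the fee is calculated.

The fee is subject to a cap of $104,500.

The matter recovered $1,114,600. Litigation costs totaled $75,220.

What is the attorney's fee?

Fee base (net of costs): $1,114,600 − $75,220 = $1,039,380
First $83,000 at 32% = $26,560.00
Next $173,000 at 24% = $41,520.00
Next $65,000 at 14.5% = $9,425.00
Remaining $718,380 at 10.5% = $75,429.90
Fee: $26,560.00 + $41,520.00 + $9,425.00 + $75,429.90 = $152,934.90
$152,934.90 exceeds the $104,500 cap, so the fee is capped at $104,500.00.

$104,500.00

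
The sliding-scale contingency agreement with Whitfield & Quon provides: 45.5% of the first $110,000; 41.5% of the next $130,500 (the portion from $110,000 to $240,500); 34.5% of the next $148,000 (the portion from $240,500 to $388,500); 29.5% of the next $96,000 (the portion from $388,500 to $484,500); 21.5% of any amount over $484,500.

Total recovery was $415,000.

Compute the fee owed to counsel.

$163,085.00

First $110,000 at 45.5% = $50,050.00
Next $130,500 at 41.5% = $54,157.50
Next $148,000 at 34.5% = $51,060.00
Remaining $26,500 at 29.5% = $7,817.50
Fee: $50,050.00 + $54,157.50 + $51,060.00 + $7,817.50 = $163,085.00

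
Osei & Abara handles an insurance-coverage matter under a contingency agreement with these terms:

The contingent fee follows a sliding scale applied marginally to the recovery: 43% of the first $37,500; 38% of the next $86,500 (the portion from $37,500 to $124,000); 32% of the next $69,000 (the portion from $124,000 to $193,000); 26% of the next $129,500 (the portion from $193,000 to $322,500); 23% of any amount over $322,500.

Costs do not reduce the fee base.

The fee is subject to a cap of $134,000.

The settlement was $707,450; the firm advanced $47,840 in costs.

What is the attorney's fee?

Fee base is the gross recovery, $707,450; costs are reimbursed separately.
First $37,500 at 43% = $16,125.00
Next $86,500 at 38% = $32,870.00
Next $69,000 at 32% = $22,080.00
Next $129,500 at 26% = $33,670.00
Remaining $384,950 at 23% = $88,538.50
Fee: $16,125.00 + $32,870.00 + $22,080.00 + $33,670.00 + $88,538.50 = $193,283.50
$193,283.50 exceeds the $134,000 cap, so the fee is capped at $134,000.00.

$134,000.00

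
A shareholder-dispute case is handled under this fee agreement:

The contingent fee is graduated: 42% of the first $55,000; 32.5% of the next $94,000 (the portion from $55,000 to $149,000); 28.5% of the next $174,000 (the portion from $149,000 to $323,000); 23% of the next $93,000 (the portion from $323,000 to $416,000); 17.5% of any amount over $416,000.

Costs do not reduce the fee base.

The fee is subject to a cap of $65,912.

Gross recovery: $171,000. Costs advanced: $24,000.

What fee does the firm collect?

Fee base is the gross recovery, $171,000; costs are reimbursed separately.
First $55,000 at 42% = $23,100.00
Next $94,000 at 32.5% = $30,550.00
Remaining $22,000 at 28.5% = $6,270.00
Fee: $23,100.00 + $30,550.00 + $6,270.00 = $59,920.00
$59,920.00 is under the $65,912 cap.

$59,920.00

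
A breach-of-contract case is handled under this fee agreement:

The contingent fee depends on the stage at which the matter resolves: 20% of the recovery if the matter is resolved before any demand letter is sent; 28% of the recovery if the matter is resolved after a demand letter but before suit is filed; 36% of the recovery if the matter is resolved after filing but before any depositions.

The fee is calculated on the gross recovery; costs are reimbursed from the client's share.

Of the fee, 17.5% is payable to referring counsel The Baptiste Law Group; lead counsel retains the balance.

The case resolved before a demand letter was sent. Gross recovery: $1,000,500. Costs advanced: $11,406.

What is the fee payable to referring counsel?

Fee base is the gross recovery, $1,000,500; costs are reimbursed separately.
The matter resolved before a demand letter was sent, so the 20% rate applies.
$1,000,500 × 20% = $200,100.00
Referral share: 17.5% of $200,100.00 = $35,017.50; lead counsel retains $200,100.00 − $35,017.50 = $165,082.50.

$35,017.50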